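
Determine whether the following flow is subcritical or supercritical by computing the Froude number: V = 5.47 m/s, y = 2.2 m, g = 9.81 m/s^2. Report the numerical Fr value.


The Froude number is defined as Fr = V / sqrt(g*y).
g*y = 9.81 * 2.2 = 21.582.
sqrt(g*y) = sqrt(21.582) = 4.6456.
Fr = 5.47 / 4.6456 = 1.1774.
Since Fr > 1, the flow is supercritical.

1.1774


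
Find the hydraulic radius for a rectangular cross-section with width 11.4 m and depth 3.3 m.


For a rectangular section:
Flow area A = b * y = 11.4 * 3.3 = 37.62 m^2.
Wetted perimeter P = b + 2y = 11.4 + 2*3.3 = 18.0 m.
Hydraulic radius R = A/P = 37.62 / 18.0 = 2.09 m.

2.09


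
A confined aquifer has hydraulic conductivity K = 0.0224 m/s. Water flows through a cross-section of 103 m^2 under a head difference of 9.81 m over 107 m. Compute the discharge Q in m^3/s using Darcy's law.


Darcy's law: Q = K * A * i, where i = dh/L.
Hydraulic gradient i = 9.81 / 107 = 0.091682.
Q = 0.0224 * 103 * 0.091682
  = 0.2115 m^3/s.

0.2115


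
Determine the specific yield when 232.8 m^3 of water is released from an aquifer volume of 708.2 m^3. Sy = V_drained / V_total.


Specific yield Sy = Volume drained / Total volume.
Sy = 232.8 / 708.2
   = 0.3287.

0.3287


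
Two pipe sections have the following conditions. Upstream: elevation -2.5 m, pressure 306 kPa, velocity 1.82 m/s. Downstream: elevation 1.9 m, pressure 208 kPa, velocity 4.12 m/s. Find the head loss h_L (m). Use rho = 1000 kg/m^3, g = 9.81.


Total head at each section: H = z + p/(rho*g) + V^2/(2g).
H1 = -2.5 + 306*1000/(1000*9.81) + 1.82^2/(2*9.81)
   = -2.5 + 31.193 + 0.1688
   = 28.861 m.
H2 = 1.9 + 208*1000/(1000*9.81) + 4.12^2/(2*9.81)
   = 1.9 + 21.203 + 0.8652
   = 23.968 m.
h_L = H1 - H2 = 28.861 - 23.968 = 4.893 m.

4.893


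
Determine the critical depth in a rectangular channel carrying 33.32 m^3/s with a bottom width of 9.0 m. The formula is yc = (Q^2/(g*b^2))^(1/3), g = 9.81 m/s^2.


Using yc = (Q^2 / (g * b^2))^(1/3):
Q^2 = 33.32^2 = 1110.22.
g * b^2 = 9.81 * 9.0^2 = 9.81 * 81.0 = 794.61.
Q^2 / (g*b^2) = 1110.22 / 794.61 = 1.3972.
yc = 1.3972^(1/3) = 1.1179 m.

1.1179


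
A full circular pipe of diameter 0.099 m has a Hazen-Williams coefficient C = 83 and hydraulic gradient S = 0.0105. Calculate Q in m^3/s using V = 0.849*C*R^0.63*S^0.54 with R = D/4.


For a full circular pipe, R = D/4 = 0.099/4 = 0.0248 m.
V = 0.849 * 83 * 0.0248^0.63 * 0.0105^0.54
  = 0.849 * 83 * 0.097264 * 0.085397
  = 0.5853 m/s.
Pipe area A = pi*D^2/4 = pi*0.099^2/4 = 0.0077 m^2.
Q = A * V = 0.0077 * 0.5853 = 0.0045 m^3/s.

0.0045


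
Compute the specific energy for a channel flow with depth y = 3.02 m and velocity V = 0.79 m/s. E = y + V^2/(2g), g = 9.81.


Specific energy E = y + V^2/(2g).
Velocity head = V^2/(2g) = 0.79^2 / (2*9.81) = 0.6241 / 19.62 = 0.0318 m.
E = 3.02 + 0.0318 = 3.0518 m.

3.0518


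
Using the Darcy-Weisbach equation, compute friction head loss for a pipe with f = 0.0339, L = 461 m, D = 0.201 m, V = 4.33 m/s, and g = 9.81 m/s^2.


Darcy-Weisbach equation: h_f = f * (L/D) * V^2/(2g).
f * L/D = 0.0339 * 461/0.201 = 77.7507.
V^2/(2g) = 4.33^2 / (2*9.81) = 18.7489 / 19.62 = 0.9556 m.
h_f = 77.7507 * 0.9556 = 74.299 m.

74.299


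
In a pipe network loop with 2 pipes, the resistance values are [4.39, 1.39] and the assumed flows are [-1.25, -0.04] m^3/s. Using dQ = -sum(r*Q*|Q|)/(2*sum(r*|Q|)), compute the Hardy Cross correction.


Numerator terms (r*Q*|Q|): 4.39*-1.25*|-1.25| = -6.8594; 1.39*-0.04*|-0.04| = -0.0022.
Sum of numerator = -6.8616.
Denominator terms (r*|Q|): 4.39*|-1.25| = 5.4875; 1.39*|-0.04| = 0.0556.
2 * sum of denominator = 2 * 5.5431 = 11.0862.
dQ = --6.8616 / 11.0862 = 0.6189 m^3/s.

0.6189


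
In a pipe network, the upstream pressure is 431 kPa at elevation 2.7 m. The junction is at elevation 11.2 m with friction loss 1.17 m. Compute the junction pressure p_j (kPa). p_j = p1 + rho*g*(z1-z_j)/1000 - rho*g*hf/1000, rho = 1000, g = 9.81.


Junction pressure: p_j = p1 + rho*g*(z1 - z_j)/1000 - rho*g*hf/1000.
Elevation term = 1000*9.81*(2.7 - 11.2)/1000 = -83.385 kPa.
Friction term = 1000*9.81*1.17/1000 = 11.478 kPa.
p_j = 431 + -83.385 - 11.478 = 336.14 kPa.

336.14


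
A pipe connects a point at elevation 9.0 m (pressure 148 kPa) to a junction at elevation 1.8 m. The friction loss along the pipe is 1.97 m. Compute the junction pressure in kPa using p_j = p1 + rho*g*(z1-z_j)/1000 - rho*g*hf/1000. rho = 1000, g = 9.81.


Junction pressure: p_j = p1 + rho*g*(z1 - z_j)/1000 - rho*g*hf/1000.
Elevation term = 1000*9.81*(9.0 - 1.8)/1000 = 70.632 kPa.
Friction term = 1000*9.81*1.97/1000 = 19.326 kPa.
p_j = 148 + 70.632 - 19.326 = 199.31 kPa.

199.31


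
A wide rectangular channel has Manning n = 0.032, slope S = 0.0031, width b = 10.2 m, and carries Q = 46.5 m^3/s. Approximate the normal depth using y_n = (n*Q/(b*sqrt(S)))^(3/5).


We use the wide-channel approximation y_n = (n*Q/(b*sqrt(S)))^(3/5).
sqrt(S) = sqrt(0.0031) = 0.055678.
Numerator: n*Q = 0.032 * 46.5 = 1.488.
Denominator: b*sqrt(S) = 10.2 * 0.055678 = 0.567916.
arg = 2.6201.
y_n = 2.6201^(3/5) = 1.7824 m.

1.7824


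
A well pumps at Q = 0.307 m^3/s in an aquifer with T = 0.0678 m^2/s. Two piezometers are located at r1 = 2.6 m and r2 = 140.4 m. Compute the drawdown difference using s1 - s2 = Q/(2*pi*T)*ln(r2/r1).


Thiem equation: s1 - s2 = Q/(2*pi*T) * ln(r2/r1).
ln(r2/r1) = ln(140.4/2.6) = 3.989.
Q/(2*pi*T) = 0.307 / (2*pi*0.0678) = 0.307 / 0.426 = 0.7207.
s1 - s2 = 0.7207 * 3.989 = 2.8747 m.

2.8747


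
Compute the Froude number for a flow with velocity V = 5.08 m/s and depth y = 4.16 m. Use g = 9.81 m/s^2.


The Froude number is defined as Fr = V / sqrt(g*y).
g*y = 9.81 * 4.16 = 40.8096.
sqrt(g*y) = sqrt(40.8096) = 6.3882.
Fr = 5.08 / 6.3882 = 0.7952.

0.7952


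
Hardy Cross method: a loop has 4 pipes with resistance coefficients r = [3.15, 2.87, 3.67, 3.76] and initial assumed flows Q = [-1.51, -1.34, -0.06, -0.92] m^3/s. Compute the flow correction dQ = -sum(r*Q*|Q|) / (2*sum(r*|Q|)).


Numerator terms (r*Q*|Q|): 3.15*-1.51*|-1.51| = -7.1823; 2.87*-1.34*|-1.34| = -5.1534; 3.67*-0.06*|-0.06| = -0.0132; 3.76*-0.92*|-0.92| = -3.1825.
Sum of numerator = -15.5314.
Denominator terms (r*|Q|): 3.15*|-1.51| = 4.7565; 2.87*|-1.34| = 3.8458; 3.67*|-0.06| = 0.2202; 3.76*|-0.92| = 3.4592.
2 * sum of denominator = 2 * 12.2817 = 24.5634.
dQ = --15.5314 / 24.5634 = 0.6323 m^3/s.

0.6323


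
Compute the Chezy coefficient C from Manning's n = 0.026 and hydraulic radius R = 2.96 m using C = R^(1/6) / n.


The Chezy coefficient relates to Manning's n through C = R^(1/6) / n.
R^(1/6) = 2.96^(1/6) = 1.198253.
C = 1.198253 / 0.026 = 46.09 m^(1/2)/s.

46.09


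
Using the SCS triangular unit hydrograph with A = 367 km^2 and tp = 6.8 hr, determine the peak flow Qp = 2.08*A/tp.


SCS formula: Qp = 2.08 * A / tp.
Qp = 2.08 * 367 / 6.8
   = 763.36 / 6.8
   = 112.26 m^3/s per cm.

112.26


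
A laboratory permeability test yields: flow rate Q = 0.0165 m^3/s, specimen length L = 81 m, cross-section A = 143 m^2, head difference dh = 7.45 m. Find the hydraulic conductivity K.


From K = Q*L / (A*dh):
Numerator: Q*L = 0.0165 * 81 = 1.3365.
Denominator: A*dh = 143 * 7.45 = 1065.35.
K = 1.3365 / 1065.35 = 0.001255 m/s.

0.001255


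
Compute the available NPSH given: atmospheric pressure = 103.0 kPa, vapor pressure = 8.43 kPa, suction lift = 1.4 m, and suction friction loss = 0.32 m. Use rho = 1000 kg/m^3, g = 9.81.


NPSHa = p_atm/(rho*g) - z_s - hf_s - p_vap/(rho*g).
p_atm/(rho*g) = 103.0*1000 / (1000*9.81) = 10.499 m.
p_vap/(rho*g) = 8.43*1000 / (1000*9.81) = 0.859 m.
NPSHa = 10.499 - 1.4 - 0.32 - 0.859
      = 7.92 m.

7.92


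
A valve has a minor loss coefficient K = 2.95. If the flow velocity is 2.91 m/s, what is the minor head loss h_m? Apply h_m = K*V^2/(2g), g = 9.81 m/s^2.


Minor loss formula: h_m = K * V^2/(2g).
V^2 = 2.91^2 = 8.4681.
V^2/(2g) = 8.4681 / 19.62 = 0.4316 m.
h_m = 2.95 * 0.4316 = 1.2732 m.

1.2732


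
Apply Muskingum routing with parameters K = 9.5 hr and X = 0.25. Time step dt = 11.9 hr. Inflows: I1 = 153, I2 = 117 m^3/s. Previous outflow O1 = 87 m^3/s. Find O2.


Muskingum coefficients:
denom = 2*K*(1-X) + dt = 2*9.5*(1-0.25) + 11.9 = 26.15.
C0 = (dt - 2*K*X)/denom = (11.9 - 2*9.5*0.25)/26.15 = 0.2734.
C1 = (dt + 2*K*X)/denom = (11.9 + 2*9.5*0.25)/26.15 = 0.6367.
C2 = (2*K*(1-X) - dt)/denom = 0.0899.
O2 = C0*I2 + C1*I1 + C2*O1
   = 0.2734*117 + 0.6367*153 + 0.0899*87
   = 137.23 m^3/s.

137.23


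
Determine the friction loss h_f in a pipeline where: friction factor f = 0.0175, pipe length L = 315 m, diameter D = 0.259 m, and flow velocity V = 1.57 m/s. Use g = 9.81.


Darcy-Weisbach equation: h_f = f * (L/D) * V^2/(2g).
f * L/D = 0.0175 * 315/0.259 = 21.2838.
V^2/(2g) = 1.57^2 / (2*9.81) = 2.4649 / 19.62 = 0.1256 m.
h_f = 21.2838 * 0.1256 = 2.674 m.

2.674


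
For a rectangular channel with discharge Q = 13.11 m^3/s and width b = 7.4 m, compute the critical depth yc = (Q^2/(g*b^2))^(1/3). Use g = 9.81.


Using yc = (Q^2 / (g * b^2))^(1/3):
Q^2 = 13.11^2 = 171.87.
g * b^2 = 9.81 * 7.4^2 = 9.81 * 54.76 = 537.2.
Q^2 / (g*b^2) = 171.87 / 537.2 = 0.3199.
yc = 0.3199^(1/3) = 0.6839 m.

0.6839


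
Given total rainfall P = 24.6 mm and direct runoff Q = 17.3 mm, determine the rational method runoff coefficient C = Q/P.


The runoff coefficient C = runoff depth / rainfall depth.
C = 17.3 / 24.6
  = 0.7033.

0.7033


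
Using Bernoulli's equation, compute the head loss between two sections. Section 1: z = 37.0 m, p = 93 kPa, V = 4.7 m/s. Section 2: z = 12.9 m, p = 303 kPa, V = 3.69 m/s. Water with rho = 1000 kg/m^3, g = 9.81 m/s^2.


Total head at each section: H = z + p/(rho*g) + V^2/(2g).
H1 = 37.0 + 93*1000/(1000*9.81) + 4.7^2/(2*9.81)
   = 37.0 + 9.48 + 1.1259
   = 47.606 m.
H2 = 12.9 + 303*1000/(1000*9.81) + 3.69^2/(2*9.81)
   = 12.9 + 30.887 + 0.694
   = 44.481 m.
h_L = H1 - H2 = 47.606 - 44.481 = 3.125 m.

3.125


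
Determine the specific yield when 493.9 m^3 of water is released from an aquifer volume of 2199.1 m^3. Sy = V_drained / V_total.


Specific yield Sy = Volume drained / Total volume.
Sy = 493.9 / 2199.1
   = 0.2246.

0.2246


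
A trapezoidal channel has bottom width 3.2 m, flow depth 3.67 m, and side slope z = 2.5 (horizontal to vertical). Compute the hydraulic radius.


For a trapezoidal section with side slope z:
A = (b + z*y)*y = (3.2 + 2.5*3.67)*3.67 = 45.416 m^2.
P = b + 2*y*sqrt(1 + z^2) = 3.2 + 2*3.67*sqrt(1 + 2.5^2) = 22.964 m.
R = A/P = 45.416 / 22.964 = 1.9778 m.

1.9778


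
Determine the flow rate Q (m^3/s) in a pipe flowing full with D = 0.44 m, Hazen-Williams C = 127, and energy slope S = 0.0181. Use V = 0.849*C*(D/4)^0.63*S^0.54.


For a full circular pipe, R = D/4 = 0.44/4 = 0.11 m.
V = 0.849 * 127 * 0.11^0.63 * 0.0181^0.54
  = 0.849 * 127 * 0.24893 * 0.11459
  = 3.0756 m/s.
Pipe area A = pi*D^2/4 = pi*0.44^2/4 = 0.1521 m^2.
Q = A * V = 0.1521 * 3.0756 = 0.4677 m^3/s.

0.4677


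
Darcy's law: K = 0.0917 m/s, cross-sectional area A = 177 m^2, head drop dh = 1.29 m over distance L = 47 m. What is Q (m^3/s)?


Darcy's law: Q = K * A * i, where i = dh/L.
Hydraulic gradient i = 1.29 / 47 = 0.027447.
Q = 0.0917 * 177 * 0.027447
  = 0.4455 m^3/s.

0.4455


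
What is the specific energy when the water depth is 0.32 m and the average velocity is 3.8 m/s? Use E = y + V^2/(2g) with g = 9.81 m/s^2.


Specific energy E = y + V^2/(2g).
Velocity head = V^2/(2g) = 3.8^2 / (2*9.81) = 14.44 / 19.62 = 0.736 m.
E = 0.32 + 0.736 = 1.056 m.

1.056


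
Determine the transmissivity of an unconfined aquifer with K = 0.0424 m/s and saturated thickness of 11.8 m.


Transmissivity is defined as T = K * h.
T = 0.0424 * 11.8
  = 0.5003 m^2/s.

0.5003


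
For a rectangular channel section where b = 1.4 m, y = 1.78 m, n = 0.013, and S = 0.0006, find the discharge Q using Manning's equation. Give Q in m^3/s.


For a rectangular channel, the cross-sectional area A = b * y = 1.4 * 1.78 = 2.49 m^2.
The wetted perimeter P = b + 2y = 1.4 + 2*1.78 = 4.96 m.
Hydraulic radius R = A/P = 2.49/4.96 = 0.5024 m.
Velocity V = (1/n)*R^(2/3)*S^(1/2) = (1/0.013)*0.5024^(2/3)*0.0006^(1/2) = 1.1908 m/s.
Discharge Q = A * V = 2.49 * 1.1908 = 2.968 m^3/s.

2.968


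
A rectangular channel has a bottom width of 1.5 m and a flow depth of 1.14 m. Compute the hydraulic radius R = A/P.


For a rectangular section:
Flow area A = b * y = 1.5 * 1.14 = 1.71 m^2.
Wetted perimeter P = b + 2y = 1.5 + 2*1.14 = 3.78 m.
Hydraulic radius R = A/P = 1.71 / 3.78 = 0.4524 m.

0.4524


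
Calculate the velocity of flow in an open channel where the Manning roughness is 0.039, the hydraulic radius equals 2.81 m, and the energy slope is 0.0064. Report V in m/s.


Manning's equation gives V = (1/n) * R^(2/3) * S^(1/2).
First, compute R^(2/3) = 2.81^(2/3) = 1.9913.
Next, S^(1/2) = 0.0064^(1/2) = 0.08.
Then 1/n = 1/0.039 = 25.64.
V = 25.64 * 1.9913 * 0.08 = 4.0847 m/s.

4.0847


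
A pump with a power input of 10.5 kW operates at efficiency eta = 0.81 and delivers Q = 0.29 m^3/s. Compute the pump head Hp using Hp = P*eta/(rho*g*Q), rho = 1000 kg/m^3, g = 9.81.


Pump head formula: Hp = P * eta / (rho * g * Q).
Numerator: P * eta = 10.5 * 1000 * 0.81 = 8505.0 W.
Denominator: rho * g * Q = 1000 * 9.81 * 0.29 = 2844.9.
Hp = 8505.0 / 2844.9 = 2.99 m.

2.99


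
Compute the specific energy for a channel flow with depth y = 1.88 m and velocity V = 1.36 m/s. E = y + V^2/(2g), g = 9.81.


Specific energy E = y + V^2/(2g).
Velocity head = V^2/(2g) = 1.36^2 / (2*9.81) = 1.8496 / 19.62 = 0.0943 m.
E = 1.88 + 0.0943 = 1.9743 m.

1.9743


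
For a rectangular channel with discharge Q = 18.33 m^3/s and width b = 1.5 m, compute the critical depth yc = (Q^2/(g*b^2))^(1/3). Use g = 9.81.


Using yc = (Q^2 / (g * b^2))^(1/3):
Q^2 = 18.33^2 = 335.99.
g * b^2 = 9.81 * 1.5^2 = 9.81 * 2.25 = 22.07.
Q^2 / (g*b^2) = 335.99 / 22.07 = 15.2238.
yc = 15.2238^(1/3) = 2.4783 m.

2.4783


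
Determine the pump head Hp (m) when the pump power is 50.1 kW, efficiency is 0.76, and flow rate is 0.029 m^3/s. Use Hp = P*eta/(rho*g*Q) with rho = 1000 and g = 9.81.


Pump head formula: Hp = P * eta / (rho * g * Q).
Numerator: P * eta = 50.1 * 1000 * 0.76 = 38076.0 W.
Denominator: rho * g * Q = 1000 * 9.81 * 0.029 = 284.49.
Hp = 38076.0 / 284.49 = 133.84 m.

133.84


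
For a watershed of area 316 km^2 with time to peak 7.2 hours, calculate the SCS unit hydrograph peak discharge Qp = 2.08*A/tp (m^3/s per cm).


SCS formula: Qp = 2.08 * A / tp.
Qp = 2.08 * 316 / 7.2
   = 657.28 / 7.2
   = 91.29 m^3/s per cm.

91.29


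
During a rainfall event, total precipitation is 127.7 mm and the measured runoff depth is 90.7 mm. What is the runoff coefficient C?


The runoff coefficient C = runoff depth / rainfall depth.
C = 90.7 / 127.7
  = 0.7103.

0.7103


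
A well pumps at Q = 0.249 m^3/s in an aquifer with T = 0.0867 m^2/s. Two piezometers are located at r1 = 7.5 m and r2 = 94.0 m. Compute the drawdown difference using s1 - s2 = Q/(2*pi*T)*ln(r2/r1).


Thiem equation: s1 - s2 = Q/(2*pi*T) * ln(r2/r1).
ln(r2/r1) = ln(94.0/7.5) = 2.5284.
Q/(2*pi*T) = 0.249 / (2*pi*0.0867) = 0.249 / 0.5448 = 0.4571.
s1 - s2 = 0.4571 * 2.5284 = 1.1557 m.

1.1557


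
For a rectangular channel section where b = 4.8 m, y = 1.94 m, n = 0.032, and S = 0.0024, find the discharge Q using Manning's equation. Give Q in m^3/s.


For a rectangular channel, the cross-sectional area A = b * y = 4.8 * 1.94 = 9.31 m^2.
The wetted perimeter P = b + 2y = 4.8 + 2*1.94 = 8.68 m.
Hydraulic radius R = A/P = 9.31/8.68 = 1.0728 m.
Velocity V = (1/n)*R^(2/3)*S^(1/2) = (1/0.032)*1.0728^(2/3)*0.0024^(1/2) = 1.6044 m/s.
Discharge Q = A * V = 9.31 * 1.6044 = 14.94 m^3/s.

14.94


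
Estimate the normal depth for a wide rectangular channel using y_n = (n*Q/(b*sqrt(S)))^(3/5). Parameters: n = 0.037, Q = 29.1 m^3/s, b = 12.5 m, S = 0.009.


We use the wide-channel approximation y_n = (n*Q/(b*sqrt(S)))^(3/5).
sqrt(S) = sqrt(0.009) = 0.094868.
Numerator: n*Q = 0.037 * 29.1 = 1.0767.
Denominator: b*sqrt(S) = 12.5 * 0.094868 = 1.18585.
arg = 0.908.
y_n = 0.908^(3/5) = 0.9437 m.

0.9437


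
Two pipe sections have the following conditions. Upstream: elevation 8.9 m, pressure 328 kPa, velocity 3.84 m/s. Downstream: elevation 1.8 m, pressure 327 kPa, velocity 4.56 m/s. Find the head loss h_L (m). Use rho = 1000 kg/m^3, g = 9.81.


Total head at each section: H = z + p/(rho*g) + V^2/(2g).
H1 = 8.9 + 328*1000/(1000*9.81) + 3.84^2/(2*9.81)
   = 8.9 + 33.435 + 0.7516
   = 43.087 m.
H2 = 1.8 + 327*1000/(1000*9.81) + 4.56^2/(2*9.81)
   = 1.8 + 33.333 + 1.0598
   = 36.193 m.
h_L = H1 - H2 = 43.087 - 36.193 = 6.894 m.

6.894


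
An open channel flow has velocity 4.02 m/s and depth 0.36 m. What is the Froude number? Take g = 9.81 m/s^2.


The Froude number is defined as Fr = V / sqrt(g*y).
g*y = 9.81 * 0.36 = 3.5316.
sqrt(g*y) = sqrt(3.5316) = 1.8793.
Fr = 4.02 / 1.8793 = 2.1391.

2.1391


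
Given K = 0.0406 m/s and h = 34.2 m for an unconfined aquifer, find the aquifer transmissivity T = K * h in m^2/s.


Transmissivity is defined as T = K * h.
T = 0.0406 * 34.2
  = 1.3885 m^2/s.

1.3885


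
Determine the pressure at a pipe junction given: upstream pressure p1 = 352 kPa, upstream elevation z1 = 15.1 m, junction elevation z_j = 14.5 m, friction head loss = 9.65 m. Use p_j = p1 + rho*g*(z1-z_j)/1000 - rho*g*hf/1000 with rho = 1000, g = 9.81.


Junction pressure: p_j = p1 + rho*g*(z1 - z_j)/1000 - rho*g*hf/1000.
Elevation term = 1000*9.81*(15.1 - 14.5)/1000 = 5.886 kPa.
Friction term = 1000*9.81*9.65/1000 = 94.666 kPa.
p_j = 352 + 5.886 - 94.666 = 263.22 kPa.

263.22


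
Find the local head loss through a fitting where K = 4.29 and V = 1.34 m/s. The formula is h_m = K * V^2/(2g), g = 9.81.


Minor loss formula: h_m = K * V^2/(2g).
V^2 = 1.34^2 = 1.7956.
V^2/(2g) = 1.7956 / 19.62 = 0.0915 m.
h_m = 4.29 * 0.0915 = 0.3926 m.

0.3926


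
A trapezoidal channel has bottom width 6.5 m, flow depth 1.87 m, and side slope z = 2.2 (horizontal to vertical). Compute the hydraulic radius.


For a trapezoidal section with side slope z:
A = (b + z*y)*y = (6.5 + 2.2*1.87)*1.87 = 19.848 m^2.
P = b + 2*y*sqrt(1 + z^2) = 6.5 + 2*1.87*sqrt(1 + 2.2^2) = 15.538 m.
R = A/P = 19.848 / 15.538 = 1.2774 m.

1.2774


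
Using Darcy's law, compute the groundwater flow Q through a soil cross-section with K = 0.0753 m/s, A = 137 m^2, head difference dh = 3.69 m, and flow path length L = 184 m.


Darcy's law: Q = K * A * i, where i = dh/L.
Hydraulic gradient i = 3.69 / 184 = 0.020054.
Q = 0.0753 * 137 * 0.020054
  = 0.2069 m^3/s.

0.2069


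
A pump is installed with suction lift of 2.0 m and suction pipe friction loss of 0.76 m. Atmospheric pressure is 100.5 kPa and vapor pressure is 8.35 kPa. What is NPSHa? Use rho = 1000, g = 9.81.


NPSHa = p_atm/(rho*g) - z_s - hf_s - p_vap/(rho*g).
p_atm/(rho*g) = 100.5*1000 / (1000*9.81) = 10.245 m.
p_vap/(rho*g) = 8.35*1000 / (1000*9.81) = 0.851 m.
NPSHa = 10.245 - 2.0 - 0.76 - 0.851
      = 6.63 m.

6.63


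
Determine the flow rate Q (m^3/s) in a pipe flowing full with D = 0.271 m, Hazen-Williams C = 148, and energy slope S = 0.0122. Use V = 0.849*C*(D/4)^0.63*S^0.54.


For a full circular pipe, R = D/4 = 0.271/4 = 0.0678 m.
V = 0.849 * 148 * 0.0678^0.63 * 0.0122^0.54
  = 0.849 * 148 * 0.183431 * 0.092605
  = 2.1344 m/s.
Pipe area A = pi*D^2/4 = pi*0.271^2/4 = 0.0577 m^2.
Q = A * V = 0.0577 * 2.1344 = 0.1231 m^3/s.

0.1231


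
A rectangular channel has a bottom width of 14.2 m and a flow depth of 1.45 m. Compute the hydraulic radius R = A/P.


For a rectangular section:
Flow area A = b * y = 14.2 * 1.45 = 20.59 m^2.
Wetted perimeter P = b + 2y = 14.2 + 2*1.45 = 17.1 m.
Hydraulic radius R = A/P = 20.59 / 17.1 = 1.2041 m.

1.2041


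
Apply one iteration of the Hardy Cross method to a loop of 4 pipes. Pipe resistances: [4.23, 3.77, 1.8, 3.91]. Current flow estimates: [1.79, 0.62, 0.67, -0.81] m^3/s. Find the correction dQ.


Numerator terms (r*Q*|Q|): 4.23*1.79*|1.79| = 13.5533; 3.77*0.62*|0.62| = 1.4492; 1.8*0.67*|0.67| = 0.808; 3.91*-0.81*|-0.81| = -2.5654.
Sum of numerator = 13.2452.
Denominator terms (r*|Q|): 4.23*|1.79| = 7.5717; 3.77*|0.62| = 2.3374; 1.8*|0.67| = 1.206; 3.91*|-0.81| = 3.1671.
2 * sum of denominator = 2 * 14.2822 = 28.5644.
dQ = -13.2452 / 28.5644 = -0.4637 m^3/s.

-0.4637


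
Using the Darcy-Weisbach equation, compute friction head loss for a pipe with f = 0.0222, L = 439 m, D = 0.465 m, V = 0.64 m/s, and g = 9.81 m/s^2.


Darcy-Weisbach equation: h_f = f * (L/D) * V^2/(2g).
f * L/D = 0.0222 * 439/0.465 = 20.9587.
V^2/(2g) = 0.64^2 / (2*9.81) = 0.4096 / 19.62 = 0.0209 m.
h_f = 20.9587 * 0.0209 = 0.438 m.

0.438


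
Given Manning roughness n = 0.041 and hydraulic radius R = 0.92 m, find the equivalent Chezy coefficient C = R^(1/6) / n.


The Chezy coefficient relates to Manning's n through C = R^(1/6) / n.
R^(1/6) = 0.92^(1/6) = 0.986199.
C = 0.986199 / 0.041 = 24.05 m^(1/2)/s.

24.05


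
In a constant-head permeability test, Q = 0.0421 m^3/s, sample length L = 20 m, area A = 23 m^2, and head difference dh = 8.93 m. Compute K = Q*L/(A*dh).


From K = Q*L / (A*dh):
Numerator: Q*L = 0.0421 * 20 = 0.842.
Denominator: A*dh = 23 * 8.93 = 205.39.
K = 0.842 / 205.39 = 0.0041 m/s.

0.0041


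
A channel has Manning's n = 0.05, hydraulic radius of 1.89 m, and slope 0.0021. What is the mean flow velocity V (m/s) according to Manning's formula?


Manning's equation gives V = (1/n) * R^(2/3) * S^(1/2).
First, compute R^(2/3) = 1.89^(2/3) = 1.5286.
Next, S^(1/2) = 0.0021^(1/2) = 0.045826.
Then 1/n = 1/0.05 = 20.0.
V = 20.0 * 1.5286 * 0.045826 = 1.401 m/s.

1.401


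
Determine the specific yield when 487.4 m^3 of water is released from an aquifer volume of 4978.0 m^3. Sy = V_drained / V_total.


Specific yield Sy = Volume drained / Total volume.
Sy = 487.4 / 4978.0
   = 0.0979.

0.0979


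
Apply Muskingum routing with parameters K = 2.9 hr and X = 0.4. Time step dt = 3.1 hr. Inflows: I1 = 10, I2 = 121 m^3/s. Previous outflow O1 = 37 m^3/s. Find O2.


Muskingum coefficients:
denom = 2*K*(1-X) + dt = 2*2.9*(1-0.4) + 3.1 = 6.58.
C0 = (dt - 2*K*X)/denom = (3.1 - 2*2.9*0.4)/6.58 = 0.1185.
C1 = (dt + 2*K*X)/denom = (3.1 + 2*2.9*0.4)/6.58 = 0.8237.
C2 = (2*K*(1-X) - dt)/denom = 0.0578.
O2 = C0*I2 + C1*I1 + C2*O1
   = 0.1185*121 + 0.8237*10 + 0.0578*37
   = 24.72 m^3/s.

24.72


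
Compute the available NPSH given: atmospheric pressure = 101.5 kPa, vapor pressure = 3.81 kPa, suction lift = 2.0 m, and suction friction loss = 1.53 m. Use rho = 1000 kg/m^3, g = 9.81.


NPSHa = p_atm/(rho*g) - z_s - hf_s - p_vap/(rho*g).
p_atm/(rho*g) = 101.5*1000 / (1000*9.81) = 10.347 m.
p_vap/(rho*g) = 3.81*1000 / (1000*9.81) = 0.388 m.
NPSHa = 10.347 - 2.0 - 1.53 - 0.388
      = 6.43 m.

6.43


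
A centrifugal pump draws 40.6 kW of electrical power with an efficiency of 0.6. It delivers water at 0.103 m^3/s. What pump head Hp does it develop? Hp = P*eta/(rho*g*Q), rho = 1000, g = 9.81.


Pump head formula: Hp = P * eta / (rho * g * Q).
Numerator: P * eta = 40.6 * 1000 * 0.6 = 24360.0 W.
Denominator: rho * g * Q = 1000 * 9.81 * 0.103 = 1010.43.
Hp = 24360.0 / 1010.43 = 24.11 m.

24.11


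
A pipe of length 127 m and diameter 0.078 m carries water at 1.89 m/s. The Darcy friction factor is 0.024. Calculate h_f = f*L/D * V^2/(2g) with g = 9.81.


Darcy-Weisbach equation: h_f = f * (L/D) * V^2/(2g).
f * L/D = 0.024 * 127/0.078 = 39.0769.
V^2/(2g) = 1.89^2 / (2*9.81) = 3.5721 / 19.62 = 0.1821 m.
h_f = 39.0769 * 0.1821 = 7.115 m.

7.115


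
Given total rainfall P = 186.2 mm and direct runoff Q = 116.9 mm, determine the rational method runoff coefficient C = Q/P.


The runoff coefficient C = runoff depth / rainfall depth.
C = 116.9 / 186.2
  = 0.6278.

0.6278


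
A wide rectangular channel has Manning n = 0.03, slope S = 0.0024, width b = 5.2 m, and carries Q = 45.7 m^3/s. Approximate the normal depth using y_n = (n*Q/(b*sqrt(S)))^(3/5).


We use the wide-channel approximation y_n = (n*Q/(b*sqrt(S)))^(3/5).
sqrt(S) = sqrt(0.0024) = 0.04899.
Numerator: n*Q = 0.03 * 45.7 = 1.371.
Denominator: b*sqrt(S) = 5.2 * 0.04899 = 0.254748.
arg = 5.3818.
y_n = 5.3818^(3/5) = 2.7451 m.

2.7451


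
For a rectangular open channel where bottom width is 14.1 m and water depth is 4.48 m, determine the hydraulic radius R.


For a rectangular section:
Flow area A = b * y = 14.1 * 4.48 = 63.17 m^2.
Wetted perimeter P = b + 2y = 14.1 + 2*4.48 = 23.06 m.
Hydraulic radius R = A/P = 63.17 / 23.06 = 2.7393 m.

2.7393


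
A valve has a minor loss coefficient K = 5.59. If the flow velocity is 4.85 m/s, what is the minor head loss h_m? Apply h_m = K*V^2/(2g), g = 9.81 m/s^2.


Minor loss formula: h_m = K * V^2/(2g).
V^2 = 4.85^2 = 23.5225.
V^2/(2g) = 23.5225 / 19.62 = 1.1989 m.
h_m = 5.59 * 1.1989 = 6.7019 m.

6.7019


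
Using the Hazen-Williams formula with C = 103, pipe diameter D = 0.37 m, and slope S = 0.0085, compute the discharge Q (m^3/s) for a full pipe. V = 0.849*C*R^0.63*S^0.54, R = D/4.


For a full circular pipe, R = D/4 = 0.37/4 = 0.0925 m.
V = 0.849 * 103 * 0.0925^0.63 * 0.0085^0.54
  = 0.849 * 103 * 0.223187 * 0.076188
  = 1.487 m/s.
Pipe area A = pi*D^2/4 = pi*0.37^2/4 = 0.1075 m^2.
Q = A * V = 0.1075 * 1.487 = 0.1599 m^3/s.

0.1599


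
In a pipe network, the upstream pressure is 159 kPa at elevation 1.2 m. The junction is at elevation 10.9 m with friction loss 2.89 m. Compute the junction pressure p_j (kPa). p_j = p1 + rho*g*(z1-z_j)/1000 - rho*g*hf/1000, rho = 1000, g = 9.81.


Junction pressure: p_j = p1 + rho*g*(z1 - z_j)/1000 - rho*g*hf/1000.
Elevation term = 1000*9.81*(1.2 - 10.9)/1000 = -95.157 kPa.
Friction term = 1000*9.81*2.89/1000 = 28.351 kPa.
p_j = 159 + -95.157 - 28.351 = 35.49 kPa.

35.49


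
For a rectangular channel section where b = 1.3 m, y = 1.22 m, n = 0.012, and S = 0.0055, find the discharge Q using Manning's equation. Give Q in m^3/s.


For a rectangular channel, the cross-sectional area A = b * y = 1.3 * 1.22 = 1.59 m^2.
The wetted perimeter P = b + 2y = 1.3 + 2*1.22 = 3.74 m.
Hydraulic radius R = A/P = 1.59/3.74 = 0.4241 m.
Velocity V = (1/n)*R^(2/3)*S^(1/2) = (1/0.012)*0.4241^(2/3)*0.0055^(1/2) = 3.4884 m/s.
Discharge Q = A * V = 1.59 * 3.4884 = 5.533 m^3/s.

5.533


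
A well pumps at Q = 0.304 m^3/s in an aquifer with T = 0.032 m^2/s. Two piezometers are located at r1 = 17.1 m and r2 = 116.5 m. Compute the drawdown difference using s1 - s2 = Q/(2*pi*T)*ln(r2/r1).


Thiem equation: s1 - s2 = Q/(2*pi*T) * ln(r2/r1).
ln(r2/r1) = ln(116.5/17.1) = 1.9188.
Q/(2*pi*T) = 0.304 / (2*pi*0.032) = 0.304 / 0.2011 = 1.512.
s1 - s2 = 1.512 * 1.9188 = 2.9012 m.

2.9012


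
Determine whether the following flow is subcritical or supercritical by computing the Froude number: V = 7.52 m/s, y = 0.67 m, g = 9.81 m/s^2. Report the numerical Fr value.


The Froude number is defined as Fr = V / sqrt(g*y).
g*y = 9.81 * 0.67 = 6.5727.
sqrt(g*y) = sqrt(6.5727) = 2.5637.
Fr = 7.52 / 2.5637 = 2.9332.
Since Fr > 1, the flow is supercritical.

2.9332


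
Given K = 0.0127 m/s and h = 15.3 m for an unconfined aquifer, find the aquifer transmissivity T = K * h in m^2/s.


Transmissivity is defined as T = K * h.
T = 0.0127 * 15.3
  = 0.1943 m^2/s.

0.1943


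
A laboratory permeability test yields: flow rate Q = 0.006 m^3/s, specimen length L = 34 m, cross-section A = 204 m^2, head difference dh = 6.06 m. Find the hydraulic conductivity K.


From K = Q*L / (A*dh):
Numerator: Q*L = 0.006 * 34 = 0.204.
Denominator: A*dh = 204 * 6.06 = 1236.24.
K = 0.204 / 1236.24 = 0.000165 m/s.

0.000165


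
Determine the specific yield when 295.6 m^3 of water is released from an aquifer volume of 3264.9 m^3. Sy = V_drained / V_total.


Specific yield Sy = Volume drained / Total volume.
Sy = 295.6 / 3264.9
   = 0.0905.

0.0905


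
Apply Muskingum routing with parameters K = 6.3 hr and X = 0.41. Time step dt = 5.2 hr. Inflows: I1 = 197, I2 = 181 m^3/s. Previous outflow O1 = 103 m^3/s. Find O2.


Muskingum coefficients:
denom = 2*K*(1-X) + dt = 2*6.3*(1-0.41) + 5.2 = 12.634.
C0 = (dt - 2*K*X)/denom = (5.2 - 2*6.3*0.41)/12.634 = 0.0027.
C1 = (dt + 2*K*X)/denom = (5.2 + 2*6.3*0.41)/12.634 = 0.8205.
C2 = (2*K*(1-X) - dt)/denom = 0.1768.
O2 = C0*I2 + C1*I1 + C2*O1
   = 0.0027*181 + 0.8205*197 + 0.1768*103
   = 180.34 m^3/s.

180.34


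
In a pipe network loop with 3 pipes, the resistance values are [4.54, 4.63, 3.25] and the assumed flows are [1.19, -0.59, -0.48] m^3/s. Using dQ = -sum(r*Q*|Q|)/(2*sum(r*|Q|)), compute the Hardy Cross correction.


Numerator terms (r*Q*|Q|): 4.54*1.19*|1.19| = 6.4291; 4.63*-0.59*|-0.59| = -1.6117; 3.25*-0.48*|-0.48| = -0.7488.
Sum of numerator = 4.0686.
Denominator terms (r*|Q|): 4.54*|1.19| = 5.4026; 4.63*|-0.59| = 2.7317; 3.25*|-0.48| = 1.56.
2 * sum of denominator = 2 * 9.6943 = 19.3886.
dQ = -4.0686 / 19.3886 = -0.2098 m^3/s.

-0.2098


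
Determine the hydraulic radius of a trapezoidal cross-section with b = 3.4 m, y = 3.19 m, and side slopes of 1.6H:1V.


For a trapezoidal section with side slope z:
A = (b + z*y)*y = (3.4 + 1.6*3.19)*3.19 = 27.128 m^2.
P = b + 2*y*sqrt(1 + z^2) = 3.4 + 2*3.19*sqrt(1 + 1.6^2) = 15.438 m.
R = A/P = 27.128 / 15.438 = 1.7572 m.

1.7572


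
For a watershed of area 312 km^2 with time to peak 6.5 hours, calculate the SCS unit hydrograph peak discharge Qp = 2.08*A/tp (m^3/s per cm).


SCS formula: Qp = 2.08 * A / tp.
Qp = 2.08 * 312 / 6.5
   = 648.96 / 6.5
   = 99.84 m^3/s per cm.

99.84


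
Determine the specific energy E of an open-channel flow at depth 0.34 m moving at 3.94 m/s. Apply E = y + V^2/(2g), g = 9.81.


Specific energy E = y + V^2/(2g).
Velocity head = V^2/(2g) = 3.94^2 / (2*9.81) = 15.5236 / 19.62 = 0.7912 m.
E = 0.34 + 0.7912 = 1.1312 m.

1.1312


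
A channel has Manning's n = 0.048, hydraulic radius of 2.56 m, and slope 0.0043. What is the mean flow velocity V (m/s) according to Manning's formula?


Manning's equation gives V = (1/n) * R^(2/3) * S^(1/2).
First, compute R^(2/3) = 2.56^(2/3) = 1.8714.
Next, S^(1/2) = 0.0043^(1/2) = 0.065574.
Then 1/n = 1/0.048 = 20.83.
V = 20.83 * 1.8714 * 0.065574 = 2.5565 m/s.

2.5565


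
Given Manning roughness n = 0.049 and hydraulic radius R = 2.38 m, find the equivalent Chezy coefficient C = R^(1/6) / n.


The Chezy coefficient relates to Manning's n through C = R^(1/6) / n.
R^(1/6) = 2.38^(1/6) = 1.155481.
C = 1.155481 / 0.049 = 23.58 m^(1/2)/s.

23.58


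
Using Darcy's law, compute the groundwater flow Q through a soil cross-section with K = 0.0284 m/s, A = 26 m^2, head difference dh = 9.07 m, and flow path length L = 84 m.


Darcy's law: Q = K * A * i, where i = dh/L.
Hydraulic gradient i = 9.07 / 84 = 0.107976.
Q = 0.0284 * 26 * 0.107976
  = 0.0797 m^3/s.

0.0797


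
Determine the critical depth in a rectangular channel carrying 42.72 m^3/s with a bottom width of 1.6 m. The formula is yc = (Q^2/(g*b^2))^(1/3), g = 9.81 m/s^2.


Using yc = (Q^2 / (g * b^2))^(1/3):
Q^2 = 42.72^2 = 1825.0.
g * b^2 = 9.81 * 1.6^2 = 9.81 * 2.56 = 25.11.
Q^2 / (g*b^2) = 1825.0 / 25.11 = 72.6802.
yc = 72.6802^(1/3) = 4.173 m.

4.173


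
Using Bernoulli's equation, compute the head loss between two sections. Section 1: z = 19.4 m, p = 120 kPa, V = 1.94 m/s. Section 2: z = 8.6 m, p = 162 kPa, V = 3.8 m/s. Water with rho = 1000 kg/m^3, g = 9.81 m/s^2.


Total head at each section: H = z + p/(rho*g) + V^2/(2g).
H1 = 19.4 + 120*1000/(1000*9.81) + 1.94^2/(2*9.81)
   = 19.4 + 12.232 + 0.1918
   = 31.824 m.
H2 = 8.6 + 162*1000/(1000*9.81) + 3.8^2/(2*9.81)
   = 8.6 + 16.514 + 0.736
   = 25.85 m.
h_L = H1 - H2 = 31.824 - 25.85 = 5.974 m.

5.974


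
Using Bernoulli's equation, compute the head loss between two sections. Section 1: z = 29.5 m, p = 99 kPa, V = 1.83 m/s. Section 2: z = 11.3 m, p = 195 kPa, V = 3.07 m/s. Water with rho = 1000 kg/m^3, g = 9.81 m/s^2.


Total head at each section: H = z + p/(rho*g) + V^2/(2g).
H1 = 29.5 + 99*1000/(1000*9.81) + 1.83^2/(2*9.81)
   = 29.5 + 10.092 + 0.1707
   = 39.762 m.
H2 = 11.3 + 195*1000/(1000*9.81) + 3.07^2/(2*9.81)
   = 11.3 + 19.878 + 0.4804
   = 31.658 m.
h_L = H1 - H2 = 39.762 - 31.658 = 8.104 m.

8.104


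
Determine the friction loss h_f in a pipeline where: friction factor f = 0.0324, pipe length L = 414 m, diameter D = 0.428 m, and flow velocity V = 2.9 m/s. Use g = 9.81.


Darcy-Weisbach equation: h_f = f * (L/D) * V^2/(2g).
f * L/D = 0.0324 * 414/0.428 = 31.3402.
V^2/(2g) = 2.9^2 / (2*9.81) = 8.41 / 19.62 = 0.4286 m.
h_f = 31.3402 * 0.4286 = 13.434 m.

13.434


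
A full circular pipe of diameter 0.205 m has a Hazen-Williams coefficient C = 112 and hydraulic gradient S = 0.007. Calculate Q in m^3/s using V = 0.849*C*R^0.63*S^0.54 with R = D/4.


For a full circular pipe, R = D/4 = 0.205/4 = 0.0512 m.
V = 0.849 * 112 * 0.0512^0.63 * 0.007^0.54
  = 0.849 * 112 * 0.153853 * 0.068605
  = 1.0037 m/s.
Pipe area A = pi*D^2/4 = pi*0.205^2/4 = 0.033 m^2.
Q = A * V = 0.033 * 1.0037 = 0.0331 m^3/s.

0.0331


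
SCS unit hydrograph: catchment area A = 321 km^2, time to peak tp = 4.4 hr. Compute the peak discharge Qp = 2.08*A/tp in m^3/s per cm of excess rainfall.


SCS formula: Qp = 2.08 * A / tp.
Qp = 2.08 * 321 / 4.4
   = 667.68 / 4.4
   = 151.75 m^3/s per cm.

151.75


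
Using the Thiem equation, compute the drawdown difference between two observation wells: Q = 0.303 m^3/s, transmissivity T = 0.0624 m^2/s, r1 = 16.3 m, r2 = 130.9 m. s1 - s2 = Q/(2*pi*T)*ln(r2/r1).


Thiem equation: s1 - s2 = Q/(2*pi*T) * ln(r2/r1).
ln(r2/r1) = ln(130.9/16.3) = 2.0833.
Q/(2*pi*T) = 0.303 / (2*pi*0.0624) = 0.303 / 0.3921 = 0.7728.
s1 - s2 = 0.7728 * 2.0833 = 1.61 m.

1.61


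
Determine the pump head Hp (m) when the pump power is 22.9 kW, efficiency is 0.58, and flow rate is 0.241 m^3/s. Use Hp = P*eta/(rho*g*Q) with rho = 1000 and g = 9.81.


Pump head formula: Hp = P * eta / (rho * g * Q).
Numerator: P * eta = 22.9 * 1000 * 0.58 = 13282.0 W.
Denominator: rho * g * Q = 1000 * 9.81 * 0.241 = 2364.21.
Hp = 13282.0 / 2364.21 = 5.62 m.

5.62


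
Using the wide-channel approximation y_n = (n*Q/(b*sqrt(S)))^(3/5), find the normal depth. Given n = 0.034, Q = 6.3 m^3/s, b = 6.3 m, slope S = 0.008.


We use the wide-channel approximation y_n = (n*Q/(b*sqrt(S)))^(3/5).
sqrt(S) = sqrt(0.008) = 0.089443.
Numerator: n*Q = 0.034 * 6.3 = 0.2142.
Denominator: b*sqrt(S) = 6.3 * 0.089443 = 0.563491.
arg = 0.3801.
y_n = 0.3801^(3/5) = 0.5597 m.

0.5597


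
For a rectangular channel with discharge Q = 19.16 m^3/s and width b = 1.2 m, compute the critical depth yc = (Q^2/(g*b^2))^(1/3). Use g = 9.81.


Using yc = (Q^2 / (g * b^2))^(1/3):
Q^2 = 19.16^2 = 367.11.
g * b^2 = 9.81 * 1.2^2 = 9.81 * 1.44 = 14.13.
Q^2 / (g*b^2) = 367.11 / 14.13 = 25.9809.
yc = 25.9809^(1/3) = 2.962 m.

2.962


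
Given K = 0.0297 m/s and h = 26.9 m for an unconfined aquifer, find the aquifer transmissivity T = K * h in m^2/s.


Transmissivity is defined as T = K * h.
T = 0.0297 * 26.9
  = 0.7989 m^2/s.

0.7989


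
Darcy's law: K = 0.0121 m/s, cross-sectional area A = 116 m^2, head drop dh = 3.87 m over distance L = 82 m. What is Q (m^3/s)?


Darcy's law: Q = K * A * i, where i = dh/L.
Hydraulic gradient i = 3.87 / 82 = 0.047195.
Q = 0.0121 * 116 * 0.047195
  = 0.0662 m^3/s.

0.0662


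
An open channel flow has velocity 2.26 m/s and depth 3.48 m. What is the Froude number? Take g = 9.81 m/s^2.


The Froude number is defined as Fr = V / sqrt(g*y).
g*y = 9.81 * 3.48 = 34.1388.
sqrt(g*y) = sqrt(34.1388) = 5.8428.
Fr = 2.26 / 5.8428 = 0.3868.

0.3868


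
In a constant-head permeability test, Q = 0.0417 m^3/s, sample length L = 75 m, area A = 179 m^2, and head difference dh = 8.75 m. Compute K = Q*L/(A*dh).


From K = Q*L / (A*dh):
Numerator: Q*L = 0.0417 * 75 = 3.1275.
Denominator: A*dh = 179 * 8.75 = 1566.25.
K = 3.1275 / 1566.25 = 0.001997 m/s.

0.001997


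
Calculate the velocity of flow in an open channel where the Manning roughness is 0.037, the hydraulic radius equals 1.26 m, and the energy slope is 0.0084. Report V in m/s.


Manning's equation gives V = (1/n) * R^(2/3) * S^(1/2).
First, compute R^(2/3) = 1.26^(2/3) = 1.1666.
Next, S^(1/2) = 0.0084^(1/2) = 0.091652.
Then 1/n = 1/0.037 = 27.03.
V = 27.03 * 1.1666 * 0.091652 = 2.8897 m/s.

2.8897


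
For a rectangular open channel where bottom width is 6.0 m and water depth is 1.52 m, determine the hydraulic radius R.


For a rectangular section:
Flow area A = b * y = 6.0 * 1.52 = 9.12 m^2.
Wetted perimeter P = b + 2y = 6.0 + 2*1.52 = 9.04 m.
Hydraulic radius R = A/P = 9.12 / 9.04 = 1.0088 m.

1.0088


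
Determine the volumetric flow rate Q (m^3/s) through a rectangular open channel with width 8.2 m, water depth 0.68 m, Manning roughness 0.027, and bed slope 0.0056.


For a rectangular channel, the cross-sectional area A = b * y = 8.2 * 0.68 = 5.58 m^2.
The wetted perimeter P = b + 2y = 8.2 + 2*0.68 = 9.56 m.
Hydraulic radius R = A/P = 5.58/9.56 = 0.5833 m.
Velocity V = (1/n)*R^(2/3)*S^(1/2) = (1/0.027)*0.5833^(2/3)*0.0056^(1/2) = 1.9348 m/s.
Discharge Q = A * V = 5.58 * 1.9348 = 10.789 m^3/s.

10.789


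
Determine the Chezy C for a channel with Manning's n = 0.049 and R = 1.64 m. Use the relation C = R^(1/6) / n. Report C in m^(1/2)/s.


The Chezy coefficient relates to Manning's n through C = R^(1/6) / n.
R^(1/6) = 1.64^(1/6) = 1.085944.
C = 1.085944 / 0.049 = 22.16 m^(1/2)/s.

22.16


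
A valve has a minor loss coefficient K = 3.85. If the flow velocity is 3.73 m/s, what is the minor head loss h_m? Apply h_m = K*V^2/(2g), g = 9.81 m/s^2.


Minor loss formula: h_m = K * V^2/(2g).
V^2 = 3.73^2 = 13.9129.
V^2/(2g) = 13.9129 / 19.62 = 0.7091 m.
h_m = 3.85 * 0.7091 = 2.7301 m.

2.7301


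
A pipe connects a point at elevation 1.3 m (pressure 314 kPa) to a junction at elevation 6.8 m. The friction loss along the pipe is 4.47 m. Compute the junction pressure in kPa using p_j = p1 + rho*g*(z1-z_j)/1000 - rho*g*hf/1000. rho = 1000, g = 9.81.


Junction pressure: p_j = p1 + rho*g*(z1 - z_j)/1000 - rho*g*hf/1000.
Elevation term = 1000*9.81*(1.3 - 6.8)/1000 = -53.955 kPa.
Friction term = 1000*9.81*4.47/1000 = 43.851 kPa.
p_j = 314 + -53.955 - 43.851 = 216.19 kPa.

216.19


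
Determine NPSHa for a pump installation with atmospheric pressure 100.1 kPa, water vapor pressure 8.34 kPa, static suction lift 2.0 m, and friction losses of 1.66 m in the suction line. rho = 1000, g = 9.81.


NPSHa = p_atm/(rho*g) - z_s - hf_s - p_vap/(rho*g).
p_atm/(rho*g) = 100.1*1000 / (1000*9.81) = 10.204 m.
p_vap/(rho*g) = 8.34*1000 / (1000*9.81) = 0.85 m.
NPSHa = 10.204 - 2.0 - 1.66 - 0.85
      = 5.69 m.

5.69


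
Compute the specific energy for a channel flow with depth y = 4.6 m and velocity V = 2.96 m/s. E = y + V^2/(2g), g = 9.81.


Specific energy E = y + V^2/(2g).
Velocity head = V^2/(2g) = 2.96^2 / (2*9.81) = 8.7616 / 19.62 = 0.4466 m.
E = 4.6 + 0.4466 = 5.0466 m.

5.0466


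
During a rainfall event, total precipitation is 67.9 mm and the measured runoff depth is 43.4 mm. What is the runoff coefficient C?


The runoff coefficient C = runoff depth / rainfall depth.
C = 43.4 / 67.9
  = 0.6392.

0.6392


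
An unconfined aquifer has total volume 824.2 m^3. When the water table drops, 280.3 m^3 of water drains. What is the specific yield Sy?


Specific yield Sy = Volume drained / Total volume.
Sy = 280.3 / 824.2
   = 0.3401.

0.3401


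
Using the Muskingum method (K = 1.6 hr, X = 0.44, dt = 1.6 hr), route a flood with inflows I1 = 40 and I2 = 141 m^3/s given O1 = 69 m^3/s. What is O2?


Muskingum coefficients:
denom = 2*K*(1-X) + dt = 2*1.6*(1-0.44) + 1.6 = 3.392.
C0 = (dt - 2*K*X)/denom = (1.6 - 2*1.6*0.44)/3.392 = 0.0566.
C1 = (dt + 2*K*X)/denom = (1.6 + 2*1.6*0.44)/3.392 = 0.8868.
C2 = (2*K*(1-X) - dt)/denom = 0.0566.
O2 = C0*I2 + C1*I1 + C2*O1
   = 0.0566*141 + 0.8868*40 + 0.0566*69
   = 47.36 m^3/s.

47.36
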